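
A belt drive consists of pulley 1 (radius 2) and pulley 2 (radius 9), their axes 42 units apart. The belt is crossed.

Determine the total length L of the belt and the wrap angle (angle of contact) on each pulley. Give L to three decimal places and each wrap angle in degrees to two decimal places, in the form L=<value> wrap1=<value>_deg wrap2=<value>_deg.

crossed belt: β = asin((r1+r2)/C) = asin(11/42) = 15.1831°
wrap1 = wrap2 = π + 2β = 210.3662°
tangent length = C·cosβ = 40.5339
L = (r1+r2)·wrap + 2·C·cosβ = 11·3.6716 + 2·40.5339 = 121.4553

L=121.455 wrap1=210.37_deg wrap2=210.37_deg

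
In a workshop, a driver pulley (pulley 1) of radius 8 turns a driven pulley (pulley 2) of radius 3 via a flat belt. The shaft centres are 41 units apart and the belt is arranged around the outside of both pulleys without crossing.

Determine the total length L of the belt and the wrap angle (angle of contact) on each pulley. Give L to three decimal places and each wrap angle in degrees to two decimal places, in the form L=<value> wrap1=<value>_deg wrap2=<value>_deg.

L=117.168 wrap1=194.01_deg wrap2=165.99_deg

open belt: β = asin((r2−r1)/C) = asin(-5/41) = -7.0047°
wrap1 = π − 2β = 194.0095°
wrap2 = π + 2β = 165.9905°
tangent length = C·cosβ = 40.6940
L = r1·wrap1 + r2·wrap2 + 2·C·cosβ = 8·3.3861 + 3·2.8971 + 2·40.6940 = 117.1680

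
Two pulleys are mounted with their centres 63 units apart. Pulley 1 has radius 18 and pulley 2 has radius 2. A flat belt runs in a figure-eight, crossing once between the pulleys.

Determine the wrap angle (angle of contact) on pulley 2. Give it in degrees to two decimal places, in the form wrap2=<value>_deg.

crossed belt: β = asin((r1+r2)/C) = asin(20/63) = 18.5094°
wrap1 = wrap2 = π + 2β = 217.0188°

wrap2=217.02_deg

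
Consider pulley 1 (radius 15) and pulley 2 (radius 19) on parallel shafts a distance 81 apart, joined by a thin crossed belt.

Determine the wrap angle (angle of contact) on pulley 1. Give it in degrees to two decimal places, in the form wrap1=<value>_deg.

wrap1=229.64_deg

crossed belt: β = asin((r1+r2)/C) = asin(34/81) = 24.8190°
wrap1 = wrap2 = π + 2β = 229.6380°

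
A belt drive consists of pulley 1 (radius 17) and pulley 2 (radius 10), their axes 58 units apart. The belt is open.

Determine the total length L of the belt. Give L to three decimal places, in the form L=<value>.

open belt: β = asin((r2−r1)/C) = asin(-7/58) = -6.9319°
wrap1 = π − 2β = 193.8638°
wrap2 = π + 2β = 166.1362°
tangent length = C·cosβ = 57.5760
L = r1·wrap1 + r2·wrap2 + 2·C·cosβ = 17·3.3836 + 10·2.8996 + 2·57.5760 = 201.6689

L=201.669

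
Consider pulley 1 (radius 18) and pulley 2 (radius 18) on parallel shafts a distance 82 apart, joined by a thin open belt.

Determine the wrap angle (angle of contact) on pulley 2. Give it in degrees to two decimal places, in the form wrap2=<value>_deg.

wrap2=180.00_deg

open belt: β = asin((r2−r1)/C) = asin(0/82) = 0.0000°
wrap1 = π − 2β = 180.0000°
wrap2 = π + 2β = 180.0000°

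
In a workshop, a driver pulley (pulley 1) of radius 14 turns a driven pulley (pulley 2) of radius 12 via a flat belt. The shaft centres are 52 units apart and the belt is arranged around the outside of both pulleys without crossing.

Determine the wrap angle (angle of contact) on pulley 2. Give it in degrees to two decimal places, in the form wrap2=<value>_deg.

wrap2=175.59_deg

open belt: β = asin((r2−r1)/C) = asin(-2/52) = -2.2042°
wrap1 = π − 2β = 184.4085°
wrap2 = π + 2β = 175.5915°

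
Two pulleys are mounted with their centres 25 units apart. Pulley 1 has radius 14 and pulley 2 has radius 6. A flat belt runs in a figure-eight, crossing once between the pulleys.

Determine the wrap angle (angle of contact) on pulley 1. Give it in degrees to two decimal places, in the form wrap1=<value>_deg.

crossed belt: β = asin((r1+r2)/C) = asin(20/25) = 53.1301°
wrap1 = wrap2 = π + 2β = 286.2602°

wrap1=286.26_deg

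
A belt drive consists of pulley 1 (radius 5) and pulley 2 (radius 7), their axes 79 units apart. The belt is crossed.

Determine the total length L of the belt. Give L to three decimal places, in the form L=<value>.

crossed belt: β = asin((r1+r2)/C) = asin(12/79) = 8.7370°
wrap1 = wrap2 = π + 2β = 197.4740°
tangent length = C·cosβ = 78.0833
L = (r1+r2)·wrap + 2·C·cosβ = 12·3.4466 + 2·78.0833 = 197.5254

L=197.525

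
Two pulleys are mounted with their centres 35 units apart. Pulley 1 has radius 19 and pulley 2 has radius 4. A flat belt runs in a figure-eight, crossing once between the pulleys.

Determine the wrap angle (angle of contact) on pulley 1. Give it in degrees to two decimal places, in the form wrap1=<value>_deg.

wrap1=262.16_deg

crossed belt: β = asin((r1+r2)/C) = asin(23/35) = 41.0823°
wrap1 = wrap2 = π + 2β = 262.1647°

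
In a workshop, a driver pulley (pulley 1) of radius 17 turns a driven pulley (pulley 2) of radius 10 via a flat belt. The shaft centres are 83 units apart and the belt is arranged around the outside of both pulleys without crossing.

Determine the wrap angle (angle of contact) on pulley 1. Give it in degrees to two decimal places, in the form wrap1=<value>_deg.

open belt: β = asin((r2−r1)/C) = asin(-7/83) = -4.8379°
wrap1 = π − 2β = 189.6758°
wrap2 = π + 2β = 170.3242°

wrap1=189.68_deg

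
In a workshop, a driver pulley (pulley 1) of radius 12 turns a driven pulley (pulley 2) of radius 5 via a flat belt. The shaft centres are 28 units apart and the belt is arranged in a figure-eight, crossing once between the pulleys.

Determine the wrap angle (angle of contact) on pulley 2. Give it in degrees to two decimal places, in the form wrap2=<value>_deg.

crossed belt: β = asin((r1+r2)/C) = asin(17/28) = 37.3832°
wrap1 = wrap2 = π + 2β = 254.7664°

wrap2=254.77_deg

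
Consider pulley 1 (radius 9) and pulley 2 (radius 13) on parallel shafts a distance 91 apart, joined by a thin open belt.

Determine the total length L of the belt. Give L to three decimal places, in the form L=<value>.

L=251.291

open belt: β = asin((r2−r1)/C) = asin(4/91) = 2.5193°
wrap1 = π − 2β = 174.9614°
wrap2 = π + 2β = 185.0386°
tangent length = C·cosβ = 90.9120
L = r1·wrap1 + r2·wrap2 + 2·C·cosβ = 9·3.0537 + 13·3.2295 + 2·90.9120 = 251.2909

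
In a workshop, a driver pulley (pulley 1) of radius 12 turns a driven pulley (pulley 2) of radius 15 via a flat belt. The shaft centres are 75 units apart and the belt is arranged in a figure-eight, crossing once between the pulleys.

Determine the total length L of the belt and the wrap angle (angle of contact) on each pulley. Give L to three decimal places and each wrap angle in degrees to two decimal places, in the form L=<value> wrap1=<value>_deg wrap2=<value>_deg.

L=244.652 wrap1=222.20_deg wrap2=222.20_deg

crossed belt: β = asin((r1+r2)/C) = asin(27/75) = 21.1002°
wrap1 = wrap2 = π + 2β = 222.2004°
tangent length = C·cosβ = 69.9714
L = (r1+r2)·wrap + 2·C·cosβ = 27·3.8781 + 2·69.9714 = 244.6523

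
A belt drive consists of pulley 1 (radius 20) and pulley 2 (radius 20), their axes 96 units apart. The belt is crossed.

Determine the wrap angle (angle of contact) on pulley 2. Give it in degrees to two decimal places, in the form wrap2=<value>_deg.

crossed belt: β = asin((r1+r2)/C) = asin(40/96) = 24.6243°
wrap1 = wrap2 = π + 2β = 229.2486°

wrap2=229.25_deg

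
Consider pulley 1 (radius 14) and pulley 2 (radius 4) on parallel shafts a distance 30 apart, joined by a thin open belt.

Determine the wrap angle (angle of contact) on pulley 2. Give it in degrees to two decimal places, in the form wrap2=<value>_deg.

wrap2=141.06_deg

open belt: β = asin((r2−r1)/C) = asin(-10/30) = -19.4712°
wrap1 = π − 2β = 218.9424°
wrap2 = π + 2β = 141.0576°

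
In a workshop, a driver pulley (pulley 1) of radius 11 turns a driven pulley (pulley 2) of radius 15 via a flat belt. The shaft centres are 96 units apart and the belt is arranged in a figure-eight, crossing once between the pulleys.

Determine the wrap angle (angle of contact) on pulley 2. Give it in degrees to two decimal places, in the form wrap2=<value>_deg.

crossed belt: β = asin((r1+r2)/C) = asin(26/96) = 15.7139°
wrap1 = wrap2 = π + 2β = 211.4277°

wrap2=211.43_deg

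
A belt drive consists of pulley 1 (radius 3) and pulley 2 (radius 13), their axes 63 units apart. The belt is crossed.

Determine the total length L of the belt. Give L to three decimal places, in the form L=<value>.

L=180.351

crossed belt: β = asin((r1+r2)/C) = asin(16/63) = 14.7125°
wrap1 = wrap2 = π + 2β = 209.4249°
tangent length = C·cosβ = 60.9344
L = (r1+r2)·wrap + 2·C·cosβ = 16·3.6552 + 2·60.9344 = 180.3513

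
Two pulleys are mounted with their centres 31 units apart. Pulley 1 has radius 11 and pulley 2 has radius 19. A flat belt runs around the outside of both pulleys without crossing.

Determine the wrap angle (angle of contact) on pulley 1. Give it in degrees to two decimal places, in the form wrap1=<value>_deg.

open belt: β = asin((r2−r1)/C) = asin(8/31) = 14.9552°
wrap1 = π − 2β = 150.0895°
wrap2 = π + 2β = 209.9105°

wrap1=150.09_deg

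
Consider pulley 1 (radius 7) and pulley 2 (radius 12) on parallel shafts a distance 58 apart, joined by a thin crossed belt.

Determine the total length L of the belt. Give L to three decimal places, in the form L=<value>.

L=181.972

crossed belt: β = asin((r1+r2)/C) = asin(19/58) = 19.1223°
wrap1 = wrap2 = π + 2β = 218.2447°
tangent length = C·cosβ = 54.7996
L = (r1+r2)·wrap + 2·C·cosβ = 19·3.8091 + 2·54.7996 = 181.9719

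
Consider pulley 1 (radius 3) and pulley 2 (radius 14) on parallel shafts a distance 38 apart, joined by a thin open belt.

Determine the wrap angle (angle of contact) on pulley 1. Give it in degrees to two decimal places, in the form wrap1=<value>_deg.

wrap1=146.35_deg

open belt: β = asin((r2−r1)/C) = asin(11/38) = 16.8264°
wrap1 = π − 2β = 146.3471°
wrap2 = π + 2β = 213.6529°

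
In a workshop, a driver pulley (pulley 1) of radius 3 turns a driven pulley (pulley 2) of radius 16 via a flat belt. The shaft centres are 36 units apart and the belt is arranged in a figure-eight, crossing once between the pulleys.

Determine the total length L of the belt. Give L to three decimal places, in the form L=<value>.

crossed belt: β = asin((r1+r2)/C) = asin(19/36) = 31.8554°
wrap1 = wrap2 = π + 2β = 243.7109°
tangent length = C·cosβ = 30.5778
L = (r1+r2)·wrap + 2·C·cosβ = 19·4.2536 + 2·30.5778 = 141.9731

L=141.973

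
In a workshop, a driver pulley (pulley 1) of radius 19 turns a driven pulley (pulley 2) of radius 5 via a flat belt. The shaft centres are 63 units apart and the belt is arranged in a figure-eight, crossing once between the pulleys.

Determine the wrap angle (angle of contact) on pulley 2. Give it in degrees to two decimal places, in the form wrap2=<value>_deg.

wrap2=224.79_deg

crossed belt: β = asin((r1+r2)/C) = asin(24/63) = 22.3927°
wrap1 = wrap2 = π + 2β = 224.7854°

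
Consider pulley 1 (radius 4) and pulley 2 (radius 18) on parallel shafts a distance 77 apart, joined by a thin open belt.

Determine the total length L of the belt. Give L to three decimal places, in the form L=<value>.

open belt: β = asin((r2−r1)/C) = asin(14/77) = 10.4757°
wrap1 = π − 2β = 159.0486°
wrap2 = π + 2β = 200.9514°
tangent length = C·cosβ = 75.7166
L = r1·wrap1 + r2·wrap2 + 2·C·cosβ = 4·2.7759 + 18·3.5073 + 2·75.7166 = 225.6676

L=225.668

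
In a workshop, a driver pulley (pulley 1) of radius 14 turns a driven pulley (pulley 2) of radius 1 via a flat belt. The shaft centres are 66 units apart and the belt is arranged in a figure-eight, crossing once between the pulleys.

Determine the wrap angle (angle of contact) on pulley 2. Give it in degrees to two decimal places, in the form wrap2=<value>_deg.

wrap2=206.27_deg

crossed belt: β = asin((r1+r2)/C) = asin(15/66) = 13.1366°
wrap1 = wrap2 = π + 2β = 206.2731°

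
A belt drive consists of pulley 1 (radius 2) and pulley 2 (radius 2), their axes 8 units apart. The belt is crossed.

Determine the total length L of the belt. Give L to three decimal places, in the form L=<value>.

crossed belt: β = asin((r1+r2)/C) = asin(4/8) = 30.0000°
wrap1 = wrap2 = π + 2β = 240.0000°
tangent length = C·cosβ = 6.9282
L = (r1+r2)·wrap + 2·C·cosβ = 4·4.1888 + 2·6.9282 = 30.6116

L=30.612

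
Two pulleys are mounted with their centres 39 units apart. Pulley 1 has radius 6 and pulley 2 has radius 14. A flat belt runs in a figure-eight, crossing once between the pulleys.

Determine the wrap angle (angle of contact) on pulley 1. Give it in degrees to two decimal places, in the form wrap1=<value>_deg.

wrap1=241.70_deg

crossed belt: β = asin((r1+r2)/C) = asin(20/39) = 30.8519°
wrap1 = wrap2 = π + 2β = 241.7038°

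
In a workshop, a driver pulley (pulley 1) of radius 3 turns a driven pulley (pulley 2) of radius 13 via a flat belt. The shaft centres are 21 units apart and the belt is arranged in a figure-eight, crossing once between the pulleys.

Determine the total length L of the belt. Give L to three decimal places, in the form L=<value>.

L=105.188

crossed belt: β = asin((r1+r2)/C) = asin(16/21) = 49.6324°
wrap1 = wrap2 = π + 2β = 279.2648°
tangent length = C·cosβ = 13.6015
L = (r1+r2)·wrap + 2·C·cosβ = 16·4.8741 + 2·13.6015 = 105.1884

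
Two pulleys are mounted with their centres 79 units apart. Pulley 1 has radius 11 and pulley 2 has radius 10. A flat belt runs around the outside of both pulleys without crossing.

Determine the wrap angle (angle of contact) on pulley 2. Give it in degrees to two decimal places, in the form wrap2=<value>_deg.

wrap2=178.55_deg

open belt: β = asin((r2−r1)/C) = asin(-1/79) = -0.7253°
wrap1 = π − 2β = 181.4506°
wrap2 = π + 2β = 178.5494°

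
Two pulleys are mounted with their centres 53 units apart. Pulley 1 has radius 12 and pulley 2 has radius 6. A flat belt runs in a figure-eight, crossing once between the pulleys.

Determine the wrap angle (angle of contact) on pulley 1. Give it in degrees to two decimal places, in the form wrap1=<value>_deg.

crossed belt: β = asin((r1+r2)/C) = asin(18/53) = 19.8539°
wrap1 = wrap2 = π + 2β = 219.7078°

wrap1=219.71_deg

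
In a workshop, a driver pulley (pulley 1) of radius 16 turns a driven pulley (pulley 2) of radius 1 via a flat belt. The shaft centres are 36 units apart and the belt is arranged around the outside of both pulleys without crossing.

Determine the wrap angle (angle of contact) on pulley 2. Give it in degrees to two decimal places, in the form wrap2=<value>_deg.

wrap2=130.75_deg

open belt: β = asin((r2−r1)/C) = asin(-15/36) = -24.6243°
wrap1 = π − 2β = 229.2486°
wrap2 = π + 2β = 130.7514°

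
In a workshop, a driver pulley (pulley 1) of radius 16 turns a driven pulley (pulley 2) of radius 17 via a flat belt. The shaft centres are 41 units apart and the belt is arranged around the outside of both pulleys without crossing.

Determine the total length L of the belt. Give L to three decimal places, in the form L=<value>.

open belt: β = asin((r2−r1)/C) = asin(1/41) = 1.3976°
wrap1 = π − 2β = 177.2048°
wrap2 = π + 2β = 182.7952°
tangent length = C·cosβ = 40.9878
L = r1·wrap1 + r2·wrap2 + 2·C·cosβ = 16·3.0928 + 17·3.1904 + 2·40.9878 = 185.6969

L=185.697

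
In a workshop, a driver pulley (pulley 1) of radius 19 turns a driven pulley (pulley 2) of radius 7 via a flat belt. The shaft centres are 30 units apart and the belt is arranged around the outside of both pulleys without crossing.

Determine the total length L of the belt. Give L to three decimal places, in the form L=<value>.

L=146.549

open belt: β = asin((r2−r1)/C) = asin(-12/30) = -23.5782°
wrap1 = π − 2β = 227.1564°
wrap2 = π + 2β = 132.8436°
tangent length = C·cosβ = 27.4955
L = r1·wrap1 + r2·wrap2 + 2·C·cosβ = 19·3.9646 + 7·2.3186 + 2·27.4955 = 146.5487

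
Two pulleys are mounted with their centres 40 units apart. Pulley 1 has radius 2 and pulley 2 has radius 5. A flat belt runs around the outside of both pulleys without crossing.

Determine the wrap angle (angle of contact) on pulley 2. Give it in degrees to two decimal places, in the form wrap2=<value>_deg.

wrap2=188.60_deg

open belt: β = asin((r2−r1)/C) = asin(3/40) = 4.3012°
wrap1 = π − 2β = 171.3976°
wrap2 = π + 2β = 188.6024°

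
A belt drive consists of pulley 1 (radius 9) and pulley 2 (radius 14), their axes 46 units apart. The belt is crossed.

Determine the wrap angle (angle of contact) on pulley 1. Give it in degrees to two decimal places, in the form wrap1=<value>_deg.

wrap1=240.00_deg

crossed belt: β = asin((r1+r2)/C) = asin(23/46) = 30.0000°
wrap1 = wrap2 = π + 2β = 240.0000°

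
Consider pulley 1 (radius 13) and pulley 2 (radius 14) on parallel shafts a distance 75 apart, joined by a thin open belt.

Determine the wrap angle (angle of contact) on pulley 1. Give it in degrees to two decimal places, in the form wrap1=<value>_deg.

open belt: β = asin((r2−r1)/C) = asin(1/75) = 0.7640°
wrap1 = π − 2β = 178.4721°
wrap2 = π + 2β = 181.5279°

wrap1=178.47_deg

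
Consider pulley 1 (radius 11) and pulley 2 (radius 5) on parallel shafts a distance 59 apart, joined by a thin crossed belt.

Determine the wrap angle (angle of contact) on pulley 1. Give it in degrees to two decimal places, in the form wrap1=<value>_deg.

wrap1=211.47_deg

crossed belt: β = asin((r1+r2)/C) = asin(16/59) = 15.7349°
wrap1 = wrap2 = π + 2β = 211.4698°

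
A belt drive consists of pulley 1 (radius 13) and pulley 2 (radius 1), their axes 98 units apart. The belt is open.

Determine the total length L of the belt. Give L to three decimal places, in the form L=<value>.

open belt: β = asin((r2−r1)/C) = asin(-12/98) = -7.0335°
wrap1 = π − 2β = 194.0669°
wrap2 = π + 2β = 165.9331°
tangent length = C·cosβ = 97.2625
L = r1·wrap1 + r2·wrap2 + 2·C·cosβ = 13·3.3871 + 1·2.8961 + 2·97.2625 = 241.4535

L=241.454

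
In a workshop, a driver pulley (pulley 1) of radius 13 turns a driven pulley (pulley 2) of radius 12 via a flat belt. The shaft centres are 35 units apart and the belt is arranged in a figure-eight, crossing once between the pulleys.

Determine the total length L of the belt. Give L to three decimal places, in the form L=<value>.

L=167.310

crossed belt: β = asin((r1+r2)/C) = asin(25/35) = 45.5847°
wrap1 = wrap2 = π + 2β = 271.1694°
tangent length = C·cosβ = 24.4949
L = (r1+r2)·wrap + 2·C·cosβ = 25·4.7328 + 2·24.4949 = 167.3098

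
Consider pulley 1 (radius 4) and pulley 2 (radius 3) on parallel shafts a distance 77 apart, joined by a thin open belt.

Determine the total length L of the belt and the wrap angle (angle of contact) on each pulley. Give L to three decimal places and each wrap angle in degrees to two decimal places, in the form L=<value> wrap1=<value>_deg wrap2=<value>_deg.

L=176.004 wrap1=181.49_deg wrap2=178.51_deg

open belt: β = asin((r2−r1)/C) = asin(-1/77) = -0.7441°
wrap1 = π − 2β = 181.4882°
wrap2 = π + 2β = 178.5118°
tangent length = C·cosβ = 76.9935
L = r1·wrap1 + r2·wrap2 + 2·C·cosβ = 4·3.1676 + 3·3.1156 + 2·76.9935 = 176.0041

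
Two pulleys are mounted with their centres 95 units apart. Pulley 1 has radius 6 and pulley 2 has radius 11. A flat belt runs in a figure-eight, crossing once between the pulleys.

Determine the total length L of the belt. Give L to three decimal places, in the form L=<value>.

L=246.457

crossed belt: β = asin((r1+r2)/C) = asin(17/95) = 10.3085°
wrap1 = wrap2 = π + 2β = 200.6169°
tangent length = C·cosβ = 93.4666
L = (r1+r2)·wrap + 2·C·cosβ = 17·3.5014 + 2·93.4666 = 246.4574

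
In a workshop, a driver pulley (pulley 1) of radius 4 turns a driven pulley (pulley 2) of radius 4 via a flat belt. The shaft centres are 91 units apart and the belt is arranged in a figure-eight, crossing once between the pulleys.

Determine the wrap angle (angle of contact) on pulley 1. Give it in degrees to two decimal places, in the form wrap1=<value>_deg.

wrap1=190.09_deg

crossed belt: β = asin((r1+r2)/C) = asin(8/91) = 5.0435°
wrap1 = wrap2 = π + 2β = 190.0870°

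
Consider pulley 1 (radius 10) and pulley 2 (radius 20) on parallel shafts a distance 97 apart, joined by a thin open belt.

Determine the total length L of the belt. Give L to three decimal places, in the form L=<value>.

L=289.280

open belt: β = asin((r2−r1)/C) = asin(10/97) = 5.9173°
wrap1 = π − 2β = 168.1654°
wrap2 = π + 2β = 191.8346°
tangent length = C·cosβ = 96.4832
L = r1·wrap1 + r2·wrap2 + 2·C·cosβ = 10·2.9350 + 20·3.3481 + 2·96.4832 = 289.2796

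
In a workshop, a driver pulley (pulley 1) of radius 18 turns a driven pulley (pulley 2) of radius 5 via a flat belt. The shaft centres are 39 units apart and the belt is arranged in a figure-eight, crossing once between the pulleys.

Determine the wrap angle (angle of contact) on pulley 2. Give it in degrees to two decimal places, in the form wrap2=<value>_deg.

wrap2=252.28_deg

crossed belt: β = asin((r1+r2)/C) = asin(23/39) = 36.1388°
wrap1 = wrap2 = π + 2β = 252.2776°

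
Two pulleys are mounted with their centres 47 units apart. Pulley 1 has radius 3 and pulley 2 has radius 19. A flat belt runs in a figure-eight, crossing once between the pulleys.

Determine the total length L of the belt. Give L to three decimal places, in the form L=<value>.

crossed belt: β = asin((r1+r2)/C) = asin(22/47) = 27.9101°
wrap1 = wrap2 = π + 2β = 235.8201°
tangent length = C·cosβ = 41.5331
L = (r1+r2)·wrap + 2·C·cosβ = 22·4.1158 + 2·41.5331 = 173.6147

L=173.615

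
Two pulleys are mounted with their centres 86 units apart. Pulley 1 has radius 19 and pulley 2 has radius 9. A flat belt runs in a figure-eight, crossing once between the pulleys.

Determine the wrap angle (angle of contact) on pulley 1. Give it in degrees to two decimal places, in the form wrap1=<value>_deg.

wrap1=218.00_deg

crossed belt: β = asin((r1+r2)/C) = asin(28/86) = 19.0008°
wrap1 = wrap2 = π + 2β = 218.0016°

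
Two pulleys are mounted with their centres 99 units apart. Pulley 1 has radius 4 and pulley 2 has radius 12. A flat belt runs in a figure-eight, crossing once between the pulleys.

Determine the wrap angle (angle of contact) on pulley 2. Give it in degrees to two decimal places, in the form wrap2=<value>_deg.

wrap2=198.60_deg

crossed belt: β = asin((r1+r2)/C) = asin(16/99) = 9.3007°
wrap1 = wrap2 = π + 2β = 198.6014°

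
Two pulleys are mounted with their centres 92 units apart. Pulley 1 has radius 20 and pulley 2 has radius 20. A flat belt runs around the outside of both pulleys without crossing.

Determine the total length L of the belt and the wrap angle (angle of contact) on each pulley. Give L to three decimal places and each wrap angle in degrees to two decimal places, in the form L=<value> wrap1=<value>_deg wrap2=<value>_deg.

open belt: β = asin((r2−r1)/C) = asin(0/92) = 0.0000°
wrap1 = π − 2β = 180.0000°
wrap2 = π + 2β = 180.0000°
tangent length = C·cosβ = 92.0000
L = r1·wrap1 + r2·wrap2 + 2·C·cosβ = 20·3.1416 + 20·3.1416 + 2·92.0000 = 309.6637

L=309.664 wrap1=180.00_deg wrap2=180.00_deg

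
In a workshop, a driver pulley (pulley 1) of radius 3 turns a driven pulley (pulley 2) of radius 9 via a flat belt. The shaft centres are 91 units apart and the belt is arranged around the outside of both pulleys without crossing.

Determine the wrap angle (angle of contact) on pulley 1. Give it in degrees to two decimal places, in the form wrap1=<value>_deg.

wrap1=172.44_deg

open belt: β = asin((r2−r1)/C) = asin(6/91) = 3.7805°
wrap1 = π − 2β = 172.4390°
wrap2 = π + 2β = 187.5610°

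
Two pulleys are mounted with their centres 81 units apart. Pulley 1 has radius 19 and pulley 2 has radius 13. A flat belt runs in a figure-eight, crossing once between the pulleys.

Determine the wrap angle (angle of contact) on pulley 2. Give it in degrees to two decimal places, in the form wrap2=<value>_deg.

crossed belt: β = asin((r1+r2)/C) = asin(32/81) = 23.2698°
wrap1 = wrap2 = π + 2β = 226.5396°

wrap2=226.54_deg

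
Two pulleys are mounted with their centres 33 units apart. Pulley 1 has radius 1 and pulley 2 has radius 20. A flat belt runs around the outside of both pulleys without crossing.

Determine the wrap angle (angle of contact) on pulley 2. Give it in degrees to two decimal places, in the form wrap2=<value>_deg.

wrap2=250.31_deg

open belt: β = asin((r2−r1)/C) = asin(19/33) = 35.1527°
wrap1 = π − 2β = 109.6946°
wrap2 = π + 2β = 250.3054°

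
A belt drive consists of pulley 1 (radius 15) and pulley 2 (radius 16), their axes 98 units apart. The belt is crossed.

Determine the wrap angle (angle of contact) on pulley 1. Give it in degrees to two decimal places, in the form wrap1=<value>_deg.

crossed belt: β = asin((r1+r2)/C) = asin(31/98) = 18.4409°
wrap1 = wrap2 = π + 2β = 216.8818°

wrap1=216.88_deg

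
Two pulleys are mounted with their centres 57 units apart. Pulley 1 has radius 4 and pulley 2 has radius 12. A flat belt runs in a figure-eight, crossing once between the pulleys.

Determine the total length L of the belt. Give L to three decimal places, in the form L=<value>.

L=168.787

crossed belt: β = asin((r1+r2)/C) = asin(16/57) = 16.3021°
wrap1 = wrap2 = π + 2β = 212.6042°
tangent length = C·cosβ = 54.7083
L = (r1+r2)·wrap + 2·C·cosβ = 16·3.7106 + 2·54.7083 = 168.7869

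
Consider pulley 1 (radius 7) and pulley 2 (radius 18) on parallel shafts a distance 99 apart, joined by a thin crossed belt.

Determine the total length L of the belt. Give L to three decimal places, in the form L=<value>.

crossed belt: β = asin((r1+r2)/C) = asin(25/99) = 14.6270°
wrap1 = wrap2 = π + 2β = 209.2540°
tangent length = C·cosβ = 95.7914
L = (r1+r2)·wrap + 2·C·cosβ = 25·3.6522 + 2·95.7914 = 282.8872

L=282.887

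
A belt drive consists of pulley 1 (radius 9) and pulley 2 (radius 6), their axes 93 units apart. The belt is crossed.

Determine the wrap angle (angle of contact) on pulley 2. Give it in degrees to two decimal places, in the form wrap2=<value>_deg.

crossed belt: β = asin((r1+r2)/C) = asin(15/93) = 9.2818°
wrap1 = wrap2 = π + 2β = 198.5636°

wrap2=198.56_deg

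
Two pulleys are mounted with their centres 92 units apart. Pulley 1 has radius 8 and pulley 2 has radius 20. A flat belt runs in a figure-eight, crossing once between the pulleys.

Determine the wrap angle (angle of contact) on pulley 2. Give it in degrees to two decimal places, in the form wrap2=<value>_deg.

wrap2=215.44_deg

crossed belt: β = asin((r1+r2)/C) = asin(28/92) = 17.7189°
wrap1 = wrap2 = π + 2β = 215.4379°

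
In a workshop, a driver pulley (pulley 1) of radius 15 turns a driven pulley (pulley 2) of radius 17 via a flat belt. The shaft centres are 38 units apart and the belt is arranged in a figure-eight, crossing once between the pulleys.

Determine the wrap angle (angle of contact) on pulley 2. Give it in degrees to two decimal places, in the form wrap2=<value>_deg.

wrap2=294.73_deg

crossed belt: β = asin((r1+r2)/C) = asin(32/38) = 57.3631°
wrap1 = wrap2 = π + 2β = 294.7262°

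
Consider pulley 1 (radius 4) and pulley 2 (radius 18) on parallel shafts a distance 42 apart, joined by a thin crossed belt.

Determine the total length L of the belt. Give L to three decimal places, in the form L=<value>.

L=164.927

crossed belt: β = asin((r1+r2)/C) = asin(22/42) = 31.5881°
wrap1 = wrap2 = π + 2β = 243.1763°
tangent length = C·cosβ = 35.7771
L = (r1+r2)·wrap + 2·C·cosβ = 22·4.2442 + 2·35.7771 = 164.9272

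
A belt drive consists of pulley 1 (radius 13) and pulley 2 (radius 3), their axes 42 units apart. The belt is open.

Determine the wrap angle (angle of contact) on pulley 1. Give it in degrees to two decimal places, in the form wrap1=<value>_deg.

wrap1=207.55_deg

open belt: β = asin((r2−r1)/C) = asin(-10/42) = -13.7741°
wrap1 = π − 2β = 207.5483°
wrap2 = π + 2β = 152.4517°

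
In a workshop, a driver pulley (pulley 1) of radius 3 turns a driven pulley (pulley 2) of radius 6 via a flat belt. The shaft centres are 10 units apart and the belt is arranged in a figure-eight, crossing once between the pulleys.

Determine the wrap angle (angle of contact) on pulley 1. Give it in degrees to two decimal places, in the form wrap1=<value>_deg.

wrap1=308.32_deg

crossed belt: β = asin((r1+r2)/C) = asin(9/10) = 64.1581°
wrap1 = wrap2 = π + 2β = 308.3161°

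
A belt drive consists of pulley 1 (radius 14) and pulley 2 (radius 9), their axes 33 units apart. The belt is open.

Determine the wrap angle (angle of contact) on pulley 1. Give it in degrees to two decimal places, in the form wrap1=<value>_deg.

open belt: β = asin((r2−r1)/C) = asin(-5/33) = -8.7147°
wrap1 = π − 2β = 197.4295°
wrap2 = π + 2β = 162.5705°

wrap1=197.43_deg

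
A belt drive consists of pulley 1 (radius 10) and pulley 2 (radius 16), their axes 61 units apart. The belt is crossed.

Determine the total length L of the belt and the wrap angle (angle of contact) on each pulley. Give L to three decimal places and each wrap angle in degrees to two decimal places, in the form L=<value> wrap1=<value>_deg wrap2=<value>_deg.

L=214.941 wrap1=230.46_deg wrap2=230.46_deg

crossed belt: β = asin((r1+r2)/C) = asin(26/61) = 25.2285°
wrap1 = wrap2 = π + 2β = 230.4570°
tangent length = C·cosβ = 55.1815
L = (r1+r2)·wrap + 2·C·cosβ = 26·4.0222 + 2·55.1815 = 214.9411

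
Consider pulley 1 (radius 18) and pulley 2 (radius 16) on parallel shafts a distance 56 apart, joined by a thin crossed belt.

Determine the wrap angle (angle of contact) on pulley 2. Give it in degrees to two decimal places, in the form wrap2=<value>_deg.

crossed belt: β = asin((r1+r2)/C) = asin(34/56) = 37.3832°
wrap1 = wrap2 = π + 2β = 254.7664°

wrap2=254.77_deg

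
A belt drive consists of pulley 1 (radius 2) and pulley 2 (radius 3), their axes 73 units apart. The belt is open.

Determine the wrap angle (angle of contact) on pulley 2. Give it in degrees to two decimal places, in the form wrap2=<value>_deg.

open belt: β = asin((r2−r1)/C) = asin(1/73) = 0.7849°
wrap1 = π − 2β = 178.4302°
wrap2 = π + 2β = 181.5698°

wrap2=181.57_deg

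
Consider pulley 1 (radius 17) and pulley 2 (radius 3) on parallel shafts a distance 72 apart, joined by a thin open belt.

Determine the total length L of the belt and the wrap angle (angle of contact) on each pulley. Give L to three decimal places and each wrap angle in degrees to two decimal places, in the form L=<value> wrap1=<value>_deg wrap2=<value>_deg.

L=209.563 wrap1=202.42_deg wrap2=157.58_deg

open belt: β = asin((r2−r1)/C) = asin(-14/72) = -11.2123°
wrap1 = π − 2β = 202.4245°
wrap2 = π + 2β = 157.5755°
tangent length = C·cosβ = 70.6258
L = r1·wrap1 + r2·wrap2 + 2·C·cosβ = 17·3.5330 + 3·2.7502 + 2·70.6258 = 209.5628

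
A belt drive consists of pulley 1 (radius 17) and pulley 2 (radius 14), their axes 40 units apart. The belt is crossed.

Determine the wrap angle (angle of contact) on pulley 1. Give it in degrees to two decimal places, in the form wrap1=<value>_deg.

crossed belt: β = asin((r1+r2)/C) = asin(31/40) = 50.8050°
wrap1 = wrap2 = π + 2β = 281.6101°

wrap1=281.61_deg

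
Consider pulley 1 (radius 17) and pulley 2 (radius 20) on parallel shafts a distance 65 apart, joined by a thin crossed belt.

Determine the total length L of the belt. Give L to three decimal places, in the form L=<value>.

L=267.934

crossed belt: β = asin((r1+r2)/C) = asin(37/65) = 34.6966°
wrap1 = wrap2 = π + 2β = 249.3932°
tangent length = C·cosβ = 53.4416
L = (r1+r2)·wrap + 2·C·cosβ = 37·4.3527 + 2·53.4416 = 267.9342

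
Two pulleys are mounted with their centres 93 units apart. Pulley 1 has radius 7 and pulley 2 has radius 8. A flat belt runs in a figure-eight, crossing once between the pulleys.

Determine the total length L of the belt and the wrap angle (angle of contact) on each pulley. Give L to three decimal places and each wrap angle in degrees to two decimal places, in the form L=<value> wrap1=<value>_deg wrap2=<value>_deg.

crossed belt: β = asin((r1+r2)/C) = asin(15/93) = 9.2818°
wrap1 = wrap2 = π + 2β = 198.5636°
tangent length = C·cosβ = 91.7824
L = (r1+r2)·wrap + 2·C·cosβ = 15·3.4656 + 2·91.7824 = 235.5485

L=235.549 wrap1=198.56_deg wrap2=198.56_deg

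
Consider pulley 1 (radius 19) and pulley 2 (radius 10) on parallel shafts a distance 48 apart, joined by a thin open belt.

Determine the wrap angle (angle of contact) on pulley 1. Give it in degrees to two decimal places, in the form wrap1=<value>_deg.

open belt: β = asin((r2−r1)/C) = asin(-9/48) = -10.8069°
wrap1 = π − 2β = 201.6138°
wrap2 = π + 2β = 158.3862°

wrap1=201.61_deg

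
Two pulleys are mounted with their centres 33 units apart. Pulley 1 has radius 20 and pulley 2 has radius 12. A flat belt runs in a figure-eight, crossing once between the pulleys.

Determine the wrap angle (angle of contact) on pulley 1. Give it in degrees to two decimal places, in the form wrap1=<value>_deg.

crossed belt: β = asin((r1+r2)/C) = asin(32/33) = 75.8589°
wrap1 = wrap2 = π + 2β = 331.7178°

wrap1=331.72_deg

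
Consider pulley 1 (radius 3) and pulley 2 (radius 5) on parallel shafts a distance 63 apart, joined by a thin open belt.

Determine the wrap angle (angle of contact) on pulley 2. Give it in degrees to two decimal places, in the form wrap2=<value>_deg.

wrap2=183.64_deg

open belt: β = asin((r2−r1)/C) = asin(2/63) = 1.8192°
wrap1 = π − 2β = 176.3616°
wrap2 = π + 2β = 183.6384°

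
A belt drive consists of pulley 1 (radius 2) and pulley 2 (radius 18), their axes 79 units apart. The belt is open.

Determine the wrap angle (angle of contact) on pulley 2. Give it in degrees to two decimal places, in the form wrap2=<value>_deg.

wrap2=203.37_deg

open belt: β = asin((r2−r1)/C) = asin(16/79) = 11.6850°
wrap1 = π − 2β = 156.6299°
wrap2 = π + 2β = 203.3701°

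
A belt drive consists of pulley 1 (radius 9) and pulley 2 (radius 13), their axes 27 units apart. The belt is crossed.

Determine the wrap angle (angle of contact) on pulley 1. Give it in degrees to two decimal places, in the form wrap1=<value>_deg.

wrap1=289.14_deg

crossed belt: β = asin((r1+r2)/C) = asin(22/27) = 54.5691°
wrap1 = wrap2 = π + 2β = 289.1381°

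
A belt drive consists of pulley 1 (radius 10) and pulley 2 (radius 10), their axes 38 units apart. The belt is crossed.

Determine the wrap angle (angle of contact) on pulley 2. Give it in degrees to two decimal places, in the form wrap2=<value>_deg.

crossed belt: β = asin((r1+r2)/C) = asin(20/38) = 31.7569°
wrap1 = wrap2 = π + 2β = 243.5137°

wrap2=243.51_deg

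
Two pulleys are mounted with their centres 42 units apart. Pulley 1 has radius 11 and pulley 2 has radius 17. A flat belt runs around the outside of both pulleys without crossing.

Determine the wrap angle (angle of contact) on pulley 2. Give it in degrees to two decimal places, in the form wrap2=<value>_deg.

wrap2=196.43_deg

open belt: β = asin((r2−r1)/C) = asin(6/42) = 8.2132°
wrap1 = π − 2β = 163.5736°
wrap2 = π + 2β = 196.4264°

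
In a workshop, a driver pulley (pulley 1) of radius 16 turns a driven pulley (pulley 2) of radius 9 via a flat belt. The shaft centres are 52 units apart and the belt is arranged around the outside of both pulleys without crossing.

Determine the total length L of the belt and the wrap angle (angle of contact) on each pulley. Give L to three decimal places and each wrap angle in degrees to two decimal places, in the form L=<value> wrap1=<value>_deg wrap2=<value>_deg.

open belt: β = asin((r2−r1)/C) = asin(-7/52) = -7.7364°
wrap1 = π − 2β = 195.4728°
wrap2 = π + 2β = 164.5272°
tangent length = C·cosβ = 51.5267
L = r1·wrap1 + r2·wrap2 + 2·C·cosβ = 16·3.4116 + 9·2.8715 + 2·51.5267 = 183.4836

L=183.484 wrap1=195.47_deg wrap2=164.53_deg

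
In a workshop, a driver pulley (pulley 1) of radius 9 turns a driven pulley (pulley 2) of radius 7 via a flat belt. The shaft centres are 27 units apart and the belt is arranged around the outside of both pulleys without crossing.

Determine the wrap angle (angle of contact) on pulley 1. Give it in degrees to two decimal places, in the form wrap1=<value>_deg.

open belt: β = asin((r2−r1)/C) = asin(-2/27) = -4.2480°
wrap1 = π − 2β = 188.4960°
wrap2 = π + 2β = 171.5040°

wrap1=188.50_deg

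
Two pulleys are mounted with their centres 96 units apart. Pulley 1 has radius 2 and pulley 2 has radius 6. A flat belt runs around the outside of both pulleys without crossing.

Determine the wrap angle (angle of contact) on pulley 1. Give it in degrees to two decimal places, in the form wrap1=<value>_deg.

open belt: β = asin((r2−r1)/C) = asin(4/96) = 2.3880°
wrap1 = π − 2β = 175.2240°
wrap2 = π + 2β = 184.7760°

wrap1=175.22_deg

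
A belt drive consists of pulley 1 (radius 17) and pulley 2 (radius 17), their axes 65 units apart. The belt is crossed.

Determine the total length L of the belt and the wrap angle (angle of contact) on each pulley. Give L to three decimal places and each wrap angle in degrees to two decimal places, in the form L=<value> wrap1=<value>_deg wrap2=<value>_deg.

crossed belt: β = asin((r1+r2)/C) = asin(34/65) = 31.5389°
wrap1 = wrap2 = π + 2β = 243.0777°
tangent length = C·cosβ = 55.3986
L = (r1+r2)·wrap + 2·C·cosβ = 34·4.2425 + 2·55.3986 = 255.0423

L=255.042 wrap1=243.08_deg wrap2=243.08_deg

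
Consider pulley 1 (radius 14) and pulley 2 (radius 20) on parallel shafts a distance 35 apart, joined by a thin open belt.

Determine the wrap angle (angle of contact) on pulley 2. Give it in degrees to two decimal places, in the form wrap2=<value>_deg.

open belt: β = asin((r2−r1)/C) = asin(6/35) = 9.8709°
wrap1 = π − 2β = 160.2582°
wrap2 = π + 2β = 199.7418°

wrap2=199.74_deg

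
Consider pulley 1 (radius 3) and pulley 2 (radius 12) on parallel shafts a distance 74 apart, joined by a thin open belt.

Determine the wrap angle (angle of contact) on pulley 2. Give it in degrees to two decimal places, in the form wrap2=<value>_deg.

open belt: β = asin((r2−r1)/C) = asin(9/74) = 6.9857°
wrap1 = π − 2β = 166.0286°
wrap2 = π + 2β = 193.9714°

wrap2=193.97_deg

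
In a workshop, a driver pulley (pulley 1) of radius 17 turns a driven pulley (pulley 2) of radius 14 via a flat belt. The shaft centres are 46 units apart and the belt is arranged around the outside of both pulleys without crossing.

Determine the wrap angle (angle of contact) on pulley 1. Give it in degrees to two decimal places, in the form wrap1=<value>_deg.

wrap1=187.48_deg

open belt: β = asin((r2−r1)/C) = asin(-3/46) = -3.7393°
wrap1 = π − 2β = 187.4787°
wrap2 = π + 2β = 172.5213°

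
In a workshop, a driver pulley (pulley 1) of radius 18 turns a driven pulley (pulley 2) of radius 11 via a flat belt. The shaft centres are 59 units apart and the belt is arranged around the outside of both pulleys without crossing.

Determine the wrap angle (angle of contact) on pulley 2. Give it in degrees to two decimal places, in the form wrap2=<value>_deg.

wrap2=166.37_deg

open belt: β = asin((r2−r1)/C) = asin(-7/59) = -6.8139°
wrap1 = π − 2β = 193.6277°
wrap2 = π + 2β = 166.3723°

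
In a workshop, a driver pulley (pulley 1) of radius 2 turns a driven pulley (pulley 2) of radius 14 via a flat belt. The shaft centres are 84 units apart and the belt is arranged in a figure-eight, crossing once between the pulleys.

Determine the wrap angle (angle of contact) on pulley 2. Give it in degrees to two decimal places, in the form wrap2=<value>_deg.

crossed belt: β = asin((r1+r2)/C) = asin(16/84) = 10.9806°
wrap1 = wrap2 = π + 2β = 201.9612°

wrap2=201.96_deg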